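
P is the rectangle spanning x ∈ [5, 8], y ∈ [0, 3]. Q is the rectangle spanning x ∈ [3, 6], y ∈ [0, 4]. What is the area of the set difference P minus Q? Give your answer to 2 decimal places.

|P∩Q|: x∈[5,6], y∈[0,3] → 1·3 = 3.
|P| = 9.
|P ∖ Q| = |P| − |P∩Q| = 9 − 3 = 6.00.

6.00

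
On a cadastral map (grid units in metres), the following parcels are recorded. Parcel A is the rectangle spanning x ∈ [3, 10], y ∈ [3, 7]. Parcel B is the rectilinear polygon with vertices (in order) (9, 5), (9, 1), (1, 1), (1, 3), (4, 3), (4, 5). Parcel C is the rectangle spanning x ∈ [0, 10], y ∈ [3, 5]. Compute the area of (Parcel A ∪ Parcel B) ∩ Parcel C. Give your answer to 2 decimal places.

|Parcel A ∪ Parcel B| = 44.
|(Parcel A ∪ Parcel B) ∩ Parcel C| = 14.00.

14.00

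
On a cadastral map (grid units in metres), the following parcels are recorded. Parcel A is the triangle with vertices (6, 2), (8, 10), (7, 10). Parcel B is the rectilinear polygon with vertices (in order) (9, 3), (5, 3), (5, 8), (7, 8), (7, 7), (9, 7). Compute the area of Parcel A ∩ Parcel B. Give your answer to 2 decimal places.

The intersection is the polygon with vertices (6.25,3), (6.125,3), (6.75,8), (7,8), (7,7), (7.25,7).
By the shoelace formula its area is 1.81.

1.81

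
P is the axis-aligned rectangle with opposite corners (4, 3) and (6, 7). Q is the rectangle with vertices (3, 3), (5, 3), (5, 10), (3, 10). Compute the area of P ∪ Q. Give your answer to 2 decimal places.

18.00

By inclusion–exclusion:
Individual areas: |P| = 8, |Q| = 14.
|P∩Q|: x∈[4,5], y∈[3,7] → 1·4 = 4.
|P ∪ Q| = 22 − 4 = 18.00.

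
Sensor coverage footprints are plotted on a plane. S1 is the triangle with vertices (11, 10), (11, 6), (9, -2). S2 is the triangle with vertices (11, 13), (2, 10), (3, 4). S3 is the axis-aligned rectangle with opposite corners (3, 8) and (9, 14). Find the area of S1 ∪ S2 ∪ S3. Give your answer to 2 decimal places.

51.86

By inclusion–exclusion:
Individual areas: |S1| = 4, |S2| = 28.5, |S3| = 36.
|S1∩S2| = 0.
|S1∩S3| = 0.
|S2∩S3| = 16.6389.
|S1∩S2∩S3| = 0.
|S1 ∪ S2 ∪ S3| = 68.5 − 16.6389 + 0 = 51.86.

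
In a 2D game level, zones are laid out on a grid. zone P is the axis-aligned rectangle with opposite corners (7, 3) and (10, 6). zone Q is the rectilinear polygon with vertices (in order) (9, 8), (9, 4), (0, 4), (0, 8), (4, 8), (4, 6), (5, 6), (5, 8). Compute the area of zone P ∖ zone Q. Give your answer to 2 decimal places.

5.00

|zone P| = 9, |zone P∩zone Q| = 4.
|zone P ∖ zone Q| = |zone P| − |zone P∩zone Q| = 9 − 4 = 5.00.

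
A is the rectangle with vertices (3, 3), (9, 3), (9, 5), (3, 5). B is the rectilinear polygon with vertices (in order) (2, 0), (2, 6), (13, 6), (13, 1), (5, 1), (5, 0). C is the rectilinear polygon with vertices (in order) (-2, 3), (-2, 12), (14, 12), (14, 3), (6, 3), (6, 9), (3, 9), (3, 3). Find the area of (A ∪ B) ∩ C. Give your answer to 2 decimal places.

24.00

|A ∪ B| = 58.
|(A ∪ B) ∩ C| = 24.00.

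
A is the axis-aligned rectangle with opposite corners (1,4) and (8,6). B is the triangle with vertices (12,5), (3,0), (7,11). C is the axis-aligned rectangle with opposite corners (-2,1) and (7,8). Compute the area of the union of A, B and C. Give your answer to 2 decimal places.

By inclusion–exclusion:
Individual areas: |A| = 14, |B| = 39.5, |C| = 63.
|A∩B| = 6.3636.
|A∩C|: x∈[1,7], y∈[4,6] → 6·2 = 12.
|B∩C| = 15.201.
|A∩B∩C| = 4.3636.
|A ∪ B ∪ C| = 116.5 − 33.5646 + 4.3636 = 87.30.

87.30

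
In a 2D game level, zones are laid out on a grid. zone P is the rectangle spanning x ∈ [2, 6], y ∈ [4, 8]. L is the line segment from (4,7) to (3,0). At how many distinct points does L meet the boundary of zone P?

The segment meets the boundary at (3.571,4).

1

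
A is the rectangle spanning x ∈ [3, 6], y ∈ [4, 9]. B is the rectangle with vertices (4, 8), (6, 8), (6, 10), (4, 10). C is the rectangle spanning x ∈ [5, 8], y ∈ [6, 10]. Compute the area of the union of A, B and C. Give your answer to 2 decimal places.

25.00

By inclusion–exclusion:
Individual areas: |A| = 15, |B| = 4, |C| = 12.
|A∩B|: x∈[4,6], y∈[8,9] → 2·1 = 2.
|A∩C|: x∈[5,6], y∈[6,9] → 1·3 = 3.
|B∩C|: x∈[5,6], y∈[8,10] → 1·2 = 2.
|A∩B∩C| = 1.
|A ∪ B ∪ C| = 31 − 7 + 1 = 25.00.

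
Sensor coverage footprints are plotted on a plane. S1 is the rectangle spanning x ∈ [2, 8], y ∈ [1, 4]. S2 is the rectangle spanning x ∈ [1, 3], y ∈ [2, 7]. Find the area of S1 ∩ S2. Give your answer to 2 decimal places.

|S1∩S2|: x∈[2,3], y∈[2,4] → 1·2 = 2.

2.00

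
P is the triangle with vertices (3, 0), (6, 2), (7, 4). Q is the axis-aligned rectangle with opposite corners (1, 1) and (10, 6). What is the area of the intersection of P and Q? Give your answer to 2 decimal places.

The intersection is the polygon with vertices (7,4), (6,2), (4.5,1), (4,1).
By the shoelace formula its area is 1.75.

1.75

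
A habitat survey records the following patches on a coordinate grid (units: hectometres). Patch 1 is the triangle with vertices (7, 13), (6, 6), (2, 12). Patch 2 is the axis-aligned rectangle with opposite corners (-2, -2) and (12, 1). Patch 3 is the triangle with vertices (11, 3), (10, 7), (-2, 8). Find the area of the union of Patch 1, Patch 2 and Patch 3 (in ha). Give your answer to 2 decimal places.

81.75

By inclusion–exclusion:
Individual areas: |Patch 1| = 17, |Patch 2| = 42, |Patch 3| = 23.5.
|Patch 1∩Patch 2| = 0.
|Patch 1∩Patch 3| = 0.7529.
|Patch 2∩Patch 3| = 0.
|Patch 1∩Patch 2∩Patch 3| = 0.
|Patch 1 ∪ Patch 2 ∪ Patch 3| = 82.5 − 0.7529 + 0 = 81.75.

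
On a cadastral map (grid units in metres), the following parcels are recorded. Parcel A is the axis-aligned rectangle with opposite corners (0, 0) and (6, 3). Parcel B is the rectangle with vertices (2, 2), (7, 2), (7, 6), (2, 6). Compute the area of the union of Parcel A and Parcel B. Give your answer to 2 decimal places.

34.00

By inclusion–exclusion:
Individual areas: |Parcel A| = 18, |Parcel B| = 20.
|Parcel A∩Parcel B|: x∈[2,6], y∈[2,3] → 4·1 = 4.
|Parcel A ∪ Parcel B| = 38 − 4 = 34.00.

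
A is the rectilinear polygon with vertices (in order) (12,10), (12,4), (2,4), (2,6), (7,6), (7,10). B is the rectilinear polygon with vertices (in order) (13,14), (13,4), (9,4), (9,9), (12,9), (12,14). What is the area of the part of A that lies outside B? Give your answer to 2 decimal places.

|A| = 40, |A∩B| = 15.
|A ∖ B| = |A| − |A∩B| = 40 − 15 = 25.00.

25.00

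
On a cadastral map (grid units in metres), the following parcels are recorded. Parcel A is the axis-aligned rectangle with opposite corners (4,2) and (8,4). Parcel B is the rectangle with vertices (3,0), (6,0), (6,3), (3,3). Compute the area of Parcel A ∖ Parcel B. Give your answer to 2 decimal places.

6.00

|Parcel A∩Parcel B|: x∈[4,6], y∈[2,3] → 2·1 = 2.
|Parcel A| = 8.
|Parcel A ∖ Parcel B| = |Parcel A| − |Parcel A∩Parcel B| = 8 − 2 = 6.00.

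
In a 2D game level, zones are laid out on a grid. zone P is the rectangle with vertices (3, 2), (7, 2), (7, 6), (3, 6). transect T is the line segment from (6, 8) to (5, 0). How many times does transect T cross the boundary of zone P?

The segment meets the boundary at (5.25,2), (5.75,6).

2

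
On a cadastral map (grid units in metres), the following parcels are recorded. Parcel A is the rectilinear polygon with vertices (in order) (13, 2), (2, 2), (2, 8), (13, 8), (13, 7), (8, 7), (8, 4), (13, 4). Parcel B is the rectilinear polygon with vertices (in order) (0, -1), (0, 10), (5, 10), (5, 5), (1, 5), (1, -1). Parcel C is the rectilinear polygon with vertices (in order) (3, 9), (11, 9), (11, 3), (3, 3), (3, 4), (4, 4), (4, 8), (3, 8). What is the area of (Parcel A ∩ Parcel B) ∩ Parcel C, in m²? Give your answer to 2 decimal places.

|Parcel A ∩ Parcel B| = 9.
|(Parcel A ∩ Parcel B) ∩ Parcel C| = 3.00.

3.00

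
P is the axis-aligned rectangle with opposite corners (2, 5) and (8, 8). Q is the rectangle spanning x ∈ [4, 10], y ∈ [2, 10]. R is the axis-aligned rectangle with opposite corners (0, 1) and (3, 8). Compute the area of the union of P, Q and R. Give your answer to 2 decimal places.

72.00

By inclusion–exclusion:
Individual areas: |P| = 18, |Q| = 48, |R| = 21.
|P∩Q|: x∈[4,8], y∈[5,8] → 4·3 = 12.
|P∩R|: x∈[2,3], y∈[5,8] → 1·3 = 3.
|Q∩R| = 0 (no overlap).
|P∩Q∩R| = 0.
|P ∪ Q ∪ R| = 87 − 15 + 0 = 72.00.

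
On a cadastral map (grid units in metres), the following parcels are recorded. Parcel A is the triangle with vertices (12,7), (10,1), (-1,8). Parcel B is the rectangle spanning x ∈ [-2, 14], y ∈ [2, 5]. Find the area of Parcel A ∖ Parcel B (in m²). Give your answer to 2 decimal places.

25.71

|Parcel A| = 40, |Parcel A∩Parcel B| = 14.2857.
|Parcel A ∖ Parcel B| = |Parcel A| − |Parcel A∩Parcel B| = 40 − 14.2857 = 25.71.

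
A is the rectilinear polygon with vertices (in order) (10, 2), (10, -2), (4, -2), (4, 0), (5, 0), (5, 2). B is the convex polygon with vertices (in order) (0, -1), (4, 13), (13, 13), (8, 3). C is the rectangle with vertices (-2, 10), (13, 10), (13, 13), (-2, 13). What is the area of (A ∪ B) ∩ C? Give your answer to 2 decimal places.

26.04

The region (A ∪ B) ∩ C is the polygon with vertices (4,13), (13,13), (11.5,10), (3.143,10).
By the shoelace formula its area is 26.04.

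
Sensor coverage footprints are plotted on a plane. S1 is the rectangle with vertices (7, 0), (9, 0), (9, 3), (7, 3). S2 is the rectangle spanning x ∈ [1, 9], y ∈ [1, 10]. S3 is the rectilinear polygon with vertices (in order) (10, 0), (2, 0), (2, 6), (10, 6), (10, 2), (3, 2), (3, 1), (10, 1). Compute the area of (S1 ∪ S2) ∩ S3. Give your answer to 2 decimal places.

31.00

|S1 ∪ S2| = 74.
|(S1 ∪ S2) ∩ S3| = 31.00.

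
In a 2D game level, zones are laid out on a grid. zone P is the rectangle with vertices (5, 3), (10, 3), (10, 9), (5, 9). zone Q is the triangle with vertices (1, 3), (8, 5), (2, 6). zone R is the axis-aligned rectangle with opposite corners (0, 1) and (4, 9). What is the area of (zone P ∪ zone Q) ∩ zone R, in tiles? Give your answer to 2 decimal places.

The region (zone P ∪ zone Q) ∩ zone R is the polygon with vertices (1,3), (2,6), (4,5.667), (4,3.857).
By the shoelace formula its area is 5.88.

5.88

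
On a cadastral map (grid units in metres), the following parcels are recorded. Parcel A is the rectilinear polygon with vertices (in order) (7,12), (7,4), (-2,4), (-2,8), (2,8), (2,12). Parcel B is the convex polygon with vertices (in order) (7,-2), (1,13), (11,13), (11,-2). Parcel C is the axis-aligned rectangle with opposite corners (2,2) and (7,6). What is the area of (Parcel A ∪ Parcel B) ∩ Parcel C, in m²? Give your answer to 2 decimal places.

14.00

The region (Parcel A ∪ Parcel B) ∩ Parcel C is the polygon with vertices (4.6,4), (2,4), (2,6), (7,6), (7,2), (5.4,2).
By the shoelace formula its area is 14.00.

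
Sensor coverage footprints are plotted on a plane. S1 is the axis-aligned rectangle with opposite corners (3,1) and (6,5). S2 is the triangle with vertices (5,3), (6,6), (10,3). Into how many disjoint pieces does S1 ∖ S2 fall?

1

S1 ∖ S2 is a single connected region.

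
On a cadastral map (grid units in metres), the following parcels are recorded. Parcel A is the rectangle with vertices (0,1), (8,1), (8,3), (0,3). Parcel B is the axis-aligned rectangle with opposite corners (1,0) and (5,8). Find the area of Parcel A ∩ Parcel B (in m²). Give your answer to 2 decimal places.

|Parcel A∩Parcel B|: x∈[1,5], y∈[1,3] → 4·2 = 8.

8.00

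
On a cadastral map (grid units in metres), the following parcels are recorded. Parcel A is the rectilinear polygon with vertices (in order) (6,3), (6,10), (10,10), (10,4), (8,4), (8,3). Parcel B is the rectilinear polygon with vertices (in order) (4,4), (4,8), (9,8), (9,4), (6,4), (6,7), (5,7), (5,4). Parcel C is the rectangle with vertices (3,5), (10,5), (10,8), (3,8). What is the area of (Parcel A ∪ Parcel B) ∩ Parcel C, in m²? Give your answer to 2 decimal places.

|Parcel A ∪ Parcel B| = 31.
|(Parcel A ∪ Parcel B) ∩ Parcel C| = 16.00.

16.00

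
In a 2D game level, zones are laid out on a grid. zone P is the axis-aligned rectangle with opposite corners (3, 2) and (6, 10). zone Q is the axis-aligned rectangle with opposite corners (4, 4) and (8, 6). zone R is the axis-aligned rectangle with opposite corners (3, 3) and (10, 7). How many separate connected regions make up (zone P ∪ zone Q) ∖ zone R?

(zone P ∪ zone Q) ∖ zone R splits into 2 disjoint pieces (area 3, area 9).

2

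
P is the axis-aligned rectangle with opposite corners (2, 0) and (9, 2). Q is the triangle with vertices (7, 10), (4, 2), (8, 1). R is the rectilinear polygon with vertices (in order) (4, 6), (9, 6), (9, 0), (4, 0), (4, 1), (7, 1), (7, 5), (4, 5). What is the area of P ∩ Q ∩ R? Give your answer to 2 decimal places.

0.82

The intersection is the polygon with vertices (8,1), (7,1.25), (7,2), (7.889,2).
By the shoelace formula its area is 0.82.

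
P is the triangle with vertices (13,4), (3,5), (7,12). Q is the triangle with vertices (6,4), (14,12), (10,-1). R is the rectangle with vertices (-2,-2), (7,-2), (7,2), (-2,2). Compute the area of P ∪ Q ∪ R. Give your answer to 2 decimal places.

By inclusion–exclusion:
Individual areas: |P| = 37, |Q| = 36, |R| = 36.
|P∩Q| = 10.8666.
|P∩R| = 0.
|Q∩R| = 0.
|P∩Q∩R| = 0.
|P ∪ Q ∪ R| = 109 − 10.8666 + 0 = 98.13.

98.13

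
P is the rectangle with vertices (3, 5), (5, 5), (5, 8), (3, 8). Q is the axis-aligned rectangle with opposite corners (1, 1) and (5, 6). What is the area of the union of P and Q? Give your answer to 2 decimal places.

24.00

By inclusion–exclusion:
Individual areas: |P| = 6, |Q| = 20.
|P∩Q|: x∈[3,5], y∈[5,6] → 2·1 = 2.
|P ∪ Q| = 26 − 2 = 24.00.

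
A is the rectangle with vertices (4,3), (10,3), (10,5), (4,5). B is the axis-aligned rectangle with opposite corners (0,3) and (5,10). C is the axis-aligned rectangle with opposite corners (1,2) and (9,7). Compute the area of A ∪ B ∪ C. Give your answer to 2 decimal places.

By inclusion–exclusion:
Individual areas: |A| = 12, |B| = 35, |C| = 40.
|A∩B|: x∈[4,5], y∈[3,5] → 1·2 = 2.
|A∩C|: x∈[4,9], y∈[3,5] → 5·2 = 10.
|B∩C|: x∈[1,5], y∈[3,7] → 4·4 = 16.
|A∩B∩C| = 2.
|A ∪ B ∪ C| = 87 − 28 + 2 = 61.00.

61.00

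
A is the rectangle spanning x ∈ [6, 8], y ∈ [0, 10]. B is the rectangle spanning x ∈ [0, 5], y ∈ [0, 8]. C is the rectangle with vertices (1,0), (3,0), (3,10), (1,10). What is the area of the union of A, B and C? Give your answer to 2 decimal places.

By inclusion–exclusion:
Individual areas: |A| = 20, |B| = 40, |C| = 20.
|A∩B| = 0 (no overlap).
|A∩C| = 0 (no overlap).
|B∩C|: x∈[1,3], y∈[0,8] → 2·8 = 16.
|A∩B∩C| = 0.
|A ∪ B ∪ C| = 80 − 16 + 0 = 64.00.

64.00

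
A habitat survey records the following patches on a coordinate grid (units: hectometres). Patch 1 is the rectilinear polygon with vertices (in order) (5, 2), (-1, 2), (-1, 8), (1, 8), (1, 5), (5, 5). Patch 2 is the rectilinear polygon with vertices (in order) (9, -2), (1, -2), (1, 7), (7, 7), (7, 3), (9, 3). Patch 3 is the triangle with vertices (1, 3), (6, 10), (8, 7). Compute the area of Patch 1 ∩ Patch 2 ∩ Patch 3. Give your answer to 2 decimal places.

The intersection is the polygon with vertices (4.5,5), (1,3), (2.429,5).
By the shoelace formula its area is 2.07.

2.07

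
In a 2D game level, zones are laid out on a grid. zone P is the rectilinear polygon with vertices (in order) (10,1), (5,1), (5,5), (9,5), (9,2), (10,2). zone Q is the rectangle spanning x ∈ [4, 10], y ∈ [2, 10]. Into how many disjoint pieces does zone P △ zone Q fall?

1

zone P △ zone Q is a single connected region.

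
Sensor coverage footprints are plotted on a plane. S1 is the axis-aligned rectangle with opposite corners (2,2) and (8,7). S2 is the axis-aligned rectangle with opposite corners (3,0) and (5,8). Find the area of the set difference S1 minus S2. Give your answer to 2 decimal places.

20.00

|S1∩S2|: x∈[3,5], y∈[2,7] → 2·5 = 10.
|S1| = 30.
|S1 ∖ S2| = |S1| − |S1∩S2| = 30 − 10 = 20.00.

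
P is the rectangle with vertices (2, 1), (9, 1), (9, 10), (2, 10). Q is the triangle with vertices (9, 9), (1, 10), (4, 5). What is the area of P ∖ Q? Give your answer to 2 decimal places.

45.27

|P| = 63, |P∩Q| = 17.7292.
|P ∖ Q| = |P| − |P∩Q| = 63 − 17.7292 = 45.27.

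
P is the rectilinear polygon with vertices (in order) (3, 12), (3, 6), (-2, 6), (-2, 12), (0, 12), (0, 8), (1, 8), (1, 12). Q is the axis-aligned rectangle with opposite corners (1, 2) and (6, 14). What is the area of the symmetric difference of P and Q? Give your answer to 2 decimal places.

|P| = 26, |Q| = 60, |P∩Q| = 12.
|P △ Q| = |P| + |Q| − 2·|P∩Q| = 26 + 60 − 24 = 62.00.

62.00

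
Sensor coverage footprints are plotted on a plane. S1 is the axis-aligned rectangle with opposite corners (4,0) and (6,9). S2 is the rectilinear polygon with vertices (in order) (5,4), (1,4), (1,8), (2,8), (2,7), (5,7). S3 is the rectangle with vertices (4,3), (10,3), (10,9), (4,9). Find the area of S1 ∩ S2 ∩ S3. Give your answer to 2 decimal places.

The intersection is the polygon with vertices (5,7), (5,4), (4,4), (4,7).
By the shoelace formula its area is 3.00.

3.00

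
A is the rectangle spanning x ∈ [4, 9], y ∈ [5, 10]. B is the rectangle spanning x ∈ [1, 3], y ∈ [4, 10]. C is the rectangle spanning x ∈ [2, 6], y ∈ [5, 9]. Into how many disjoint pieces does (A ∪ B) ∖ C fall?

2

(A ∪ B) ∖ C splits into 2 disjoint pieces (area 17, area 8).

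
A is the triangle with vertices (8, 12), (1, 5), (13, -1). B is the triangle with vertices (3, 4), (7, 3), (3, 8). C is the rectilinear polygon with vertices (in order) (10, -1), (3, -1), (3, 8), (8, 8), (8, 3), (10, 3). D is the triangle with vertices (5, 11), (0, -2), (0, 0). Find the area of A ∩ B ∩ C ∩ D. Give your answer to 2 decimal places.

The intersection is the polygon with vertices (3,6.6), (3.333,7.333), (3.444,7.444), (3.571,7.286), (3,5.8).
By the shoelace formula its area is 0.34.

0.34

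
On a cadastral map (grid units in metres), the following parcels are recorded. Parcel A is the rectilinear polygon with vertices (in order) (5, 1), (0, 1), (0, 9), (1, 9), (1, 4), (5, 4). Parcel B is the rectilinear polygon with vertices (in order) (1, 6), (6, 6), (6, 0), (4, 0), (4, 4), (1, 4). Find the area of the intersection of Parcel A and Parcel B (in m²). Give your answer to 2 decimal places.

3.00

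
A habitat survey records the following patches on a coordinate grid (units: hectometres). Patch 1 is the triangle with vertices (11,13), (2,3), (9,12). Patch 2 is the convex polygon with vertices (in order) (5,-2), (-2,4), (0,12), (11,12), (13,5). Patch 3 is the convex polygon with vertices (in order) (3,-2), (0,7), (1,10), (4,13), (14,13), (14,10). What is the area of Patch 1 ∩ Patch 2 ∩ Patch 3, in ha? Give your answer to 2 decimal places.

The intersection is the polygon with vertices (9,12), (10.1,12), (2,3).
By the shoelace formula its area is 4.95.

4.95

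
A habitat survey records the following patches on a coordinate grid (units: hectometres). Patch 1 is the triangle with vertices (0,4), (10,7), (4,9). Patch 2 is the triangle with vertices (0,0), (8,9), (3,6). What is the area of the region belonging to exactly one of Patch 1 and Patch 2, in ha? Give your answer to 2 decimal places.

19.17

|Patch 1| = 19, |Patch 2| = 10.5, |Patch 1∩Patch 2| = 5.1661.
|Patch 1 △ Patch 2| = |Patch 1| + |Patch 2| − 2·|Patch 1∩Patch 2| = 19 + 10.5 − 10.3321 = 19.17.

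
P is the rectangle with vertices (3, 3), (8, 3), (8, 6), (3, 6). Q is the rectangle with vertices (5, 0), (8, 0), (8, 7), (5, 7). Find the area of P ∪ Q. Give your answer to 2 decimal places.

By inclusion–exclusion:
Individual areas: |P| = 15, |Q| = 21.
|P∩Q|: x∈[5,8], y∈[3,6] → 3·3 = 9.
|P ∪ Q| = 36 − 9 = 27.00.

27.00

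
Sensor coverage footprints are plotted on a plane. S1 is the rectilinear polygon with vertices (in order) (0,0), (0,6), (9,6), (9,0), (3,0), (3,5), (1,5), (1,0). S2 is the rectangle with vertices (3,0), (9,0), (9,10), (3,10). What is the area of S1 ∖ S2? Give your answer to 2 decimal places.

8.00

|S1| = 44, |S1∩S2| = 36.
|S1 ∖ S2| = |S1| − |S1∩S2| = 44 − 36 = 8.00.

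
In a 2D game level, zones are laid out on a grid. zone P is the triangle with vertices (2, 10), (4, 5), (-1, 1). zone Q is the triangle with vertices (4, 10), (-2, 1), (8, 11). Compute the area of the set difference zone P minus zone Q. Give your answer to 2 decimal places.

10.80

|zone P| = 16.5, |zone P∩zone Q| = 5.6964.
|zone P ∖ zone Q| = |zone P| − |zone P∩zone Q| = 16.5 − 5.6964 = 10.80.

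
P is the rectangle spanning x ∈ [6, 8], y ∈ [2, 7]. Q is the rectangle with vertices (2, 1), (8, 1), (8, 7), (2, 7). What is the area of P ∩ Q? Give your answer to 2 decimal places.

10.00

|P∩Q|: x∈[6,8], y∈[2,7] → 2·5 = 10.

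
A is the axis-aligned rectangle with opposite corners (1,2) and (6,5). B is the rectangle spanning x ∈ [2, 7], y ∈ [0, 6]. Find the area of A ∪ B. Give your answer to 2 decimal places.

By inclusion–exclusion:
Individual areas: |A| = 15, |B| = 30.
|A∩B|: x∈[2,6], y∈[2,5] → 4·3 = 12.
|A ∪ B| = 45 − 12 = 33.00.

33.00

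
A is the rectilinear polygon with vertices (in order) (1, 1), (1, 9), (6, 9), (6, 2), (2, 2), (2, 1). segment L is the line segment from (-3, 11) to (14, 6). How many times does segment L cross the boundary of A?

The segment meets the boundary at (3.8,9), (6,8.353).

2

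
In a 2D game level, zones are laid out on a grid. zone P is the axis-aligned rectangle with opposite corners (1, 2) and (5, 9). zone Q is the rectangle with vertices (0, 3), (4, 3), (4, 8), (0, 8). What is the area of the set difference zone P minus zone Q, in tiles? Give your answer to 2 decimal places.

13.00

|zone P∩zone Q|: x∈[1,4], y∈[3,8] → 3·5 = 15.
|zone P| = 28.
|zone P ∖ zone Q| = |zone P| − |zone P∩zone Q| = 28 − 15 = 13.00.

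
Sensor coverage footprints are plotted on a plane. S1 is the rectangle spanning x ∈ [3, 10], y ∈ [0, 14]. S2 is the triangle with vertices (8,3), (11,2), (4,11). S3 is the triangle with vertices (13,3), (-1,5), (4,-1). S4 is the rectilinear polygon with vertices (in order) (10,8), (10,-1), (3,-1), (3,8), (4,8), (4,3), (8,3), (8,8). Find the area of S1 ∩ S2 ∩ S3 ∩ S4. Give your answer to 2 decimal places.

The intersection is the polygon with vertices (9.875,3.446), (10,3.286), (10,2.333), (8,3), (8,3.714).
By the shoelace formula its area is 1.80.

1.80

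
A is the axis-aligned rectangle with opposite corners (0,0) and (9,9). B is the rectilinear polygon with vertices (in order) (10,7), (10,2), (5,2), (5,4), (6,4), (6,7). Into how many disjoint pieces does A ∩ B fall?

1

A ∩ B is a single connected region.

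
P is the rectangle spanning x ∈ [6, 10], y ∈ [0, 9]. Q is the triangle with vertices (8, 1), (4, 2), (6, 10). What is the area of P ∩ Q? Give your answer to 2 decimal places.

8.39

The intersection is the polygon with vertices (6,9), (6.222,9), (8,1), (6,1.5).
By the shoelace formula its area is 8.39.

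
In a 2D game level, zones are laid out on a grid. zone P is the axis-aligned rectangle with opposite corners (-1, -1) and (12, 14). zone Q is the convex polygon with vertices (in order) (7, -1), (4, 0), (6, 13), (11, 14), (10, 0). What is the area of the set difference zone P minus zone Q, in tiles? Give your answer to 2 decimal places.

|zone P| = 195, |zone P∩zone Q| = 76.5.
|zone P ∖ zone Q| = |zone P| − |zone P∩zone Q| = 195 − 76.5 = 118.50.

118.50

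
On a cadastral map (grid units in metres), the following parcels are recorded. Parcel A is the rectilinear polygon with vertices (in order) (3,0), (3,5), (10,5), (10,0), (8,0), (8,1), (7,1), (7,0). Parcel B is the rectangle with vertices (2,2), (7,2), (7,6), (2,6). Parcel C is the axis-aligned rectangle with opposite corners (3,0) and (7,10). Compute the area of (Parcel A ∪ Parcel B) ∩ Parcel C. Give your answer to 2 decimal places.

The region (Parcel A ∪ Parcel B) ∩ Parcel C is the polygon with vertices (7,6), (7,5), (7,1), (7,0), (3,0), (3,2), (3,6).
By the shoelace formula its area is 24.00.

24.00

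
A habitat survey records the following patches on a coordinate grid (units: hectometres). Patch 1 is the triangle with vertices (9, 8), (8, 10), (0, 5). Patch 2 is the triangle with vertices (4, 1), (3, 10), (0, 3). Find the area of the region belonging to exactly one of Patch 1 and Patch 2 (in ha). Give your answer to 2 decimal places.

|Patch 1| = 10.5, |Patch 2| = 17, |Patch 1∩Patch 2| = 1.4916.
|Patch 1 △ Patch 2| = |Patch 1| + |Patch 2| − 2·|Patch 1∩Patch 2| = 10.5 + 17 − 2.9832 = 24.52.

24.52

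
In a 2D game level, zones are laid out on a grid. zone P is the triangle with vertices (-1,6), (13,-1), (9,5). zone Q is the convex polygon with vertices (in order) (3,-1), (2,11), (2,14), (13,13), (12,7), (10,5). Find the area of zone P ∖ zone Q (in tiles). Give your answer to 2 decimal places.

13.94

|zone P| = 28, |zone P∩zone Q| = 14.06.
|zone P ∖ zone Q| = |zone P| − |zone P∩zone Q| = 28 − 14.06 = 13.94.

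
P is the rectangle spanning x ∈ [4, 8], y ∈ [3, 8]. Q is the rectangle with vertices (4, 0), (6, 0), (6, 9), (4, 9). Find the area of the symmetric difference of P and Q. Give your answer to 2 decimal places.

18.00

|P∩Q|: x∈[4,6], y∈[3,8] → 2·5 = 10.
|P △ Q| = |P| + |Q| − 2·|P∩Q| = 20 + 18 − 20 = 18.00.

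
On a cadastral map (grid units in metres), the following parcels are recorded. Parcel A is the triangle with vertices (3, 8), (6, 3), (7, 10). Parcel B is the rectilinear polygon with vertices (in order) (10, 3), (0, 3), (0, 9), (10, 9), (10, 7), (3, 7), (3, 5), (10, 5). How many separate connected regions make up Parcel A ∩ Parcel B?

2

Parcel A ∩ Parcel B splits into 2 disjoint pieces (area 6.1286, area 1.4857).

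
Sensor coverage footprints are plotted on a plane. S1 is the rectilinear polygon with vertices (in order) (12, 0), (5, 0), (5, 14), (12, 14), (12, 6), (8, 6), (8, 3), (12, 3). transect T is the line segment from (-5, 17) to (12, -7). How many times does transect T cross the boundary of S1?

2

The segment meets the boundary at (7.042,0), (5,2.882).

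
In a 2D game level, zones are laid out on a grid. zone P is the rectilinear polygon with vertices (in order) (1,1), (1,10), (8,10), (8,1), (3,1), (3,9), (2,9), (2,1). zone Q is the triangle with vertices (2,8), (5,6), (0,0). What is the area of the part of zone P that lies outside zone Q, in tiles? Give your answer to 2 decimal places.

|zone P| = 55, |zone P∩zone Q| = 7.9333.
|zone P ∖ zone Q| = |zone P| − |zone P∩zone Q| = 55 − 7.9333 = 47.07.

47.07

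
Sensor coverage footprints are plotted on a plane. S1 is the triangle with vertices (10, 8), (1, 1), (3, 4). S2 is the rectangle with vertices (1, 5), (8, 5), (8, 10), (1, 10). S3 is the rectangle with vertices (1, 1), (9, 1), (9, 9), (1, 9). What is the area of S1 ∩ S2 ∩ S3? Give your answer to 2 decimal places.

1.68

The intersection is the polygon with vertices (4.75,5), (8,6.857), (8,6.444), (6.143,5).
By the shoelace formula its area is 1.68.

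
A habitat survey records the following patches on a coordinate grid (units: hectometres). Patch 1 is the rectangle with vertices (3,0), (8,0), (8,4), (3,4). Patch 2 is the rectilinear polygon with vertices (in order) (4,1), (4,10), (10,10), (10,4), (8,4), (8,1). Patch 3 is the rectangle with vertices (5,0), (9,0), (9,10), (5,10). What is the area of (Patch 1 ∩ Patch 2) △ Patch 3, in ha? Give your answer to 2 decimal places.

|Patch 1 ∩ Patch 2| = 12.
|(Patch 1 ∩ Patch 2) ∩ Patch 3| = 9.
|(Patch 1 ∩ Patch 2) △ Patch 3| = 12 + 40 − 18 = 34.00.

34.00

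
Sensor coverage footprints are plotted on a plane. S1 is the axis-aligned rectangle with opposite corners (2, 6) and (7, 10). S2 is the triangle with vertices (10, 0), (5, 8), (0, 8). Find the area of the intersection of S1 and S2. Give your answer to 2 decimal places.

7.15

The intersection is the polygon with vertices (2,8), (5,8), (6.25,6), (2.5,6), (2,6.4).
By the shoelace formula its area is 7.15.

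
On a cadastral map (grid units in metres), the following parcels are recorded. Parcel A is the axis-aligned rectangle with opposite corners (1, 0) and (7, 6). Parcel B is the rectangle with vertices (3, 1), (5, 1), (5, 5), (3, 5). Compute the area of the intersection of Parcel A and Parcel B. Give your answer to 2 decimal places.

8.00

|Parcel A∩Parcel B|: x∈[3,5], y∈[1,5] → 2·4 = 8.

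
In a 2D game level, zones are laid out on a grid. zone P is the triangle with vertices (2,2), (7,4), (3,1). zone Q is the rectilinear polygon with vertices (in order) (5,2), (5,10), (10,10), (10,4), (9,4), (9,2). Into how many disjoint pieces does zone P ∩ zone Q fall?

1

zone P ∩ zone Q is a single connected region.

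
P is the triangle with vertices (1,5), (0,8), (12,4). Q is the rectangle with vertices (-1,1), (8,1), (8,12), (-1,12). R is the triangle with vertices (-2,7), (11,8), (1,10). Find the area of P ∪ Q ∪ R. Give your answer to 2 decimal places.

By inclusion–exclusion:
Individual areas: |P| = 16, |Q| = 99, |R| = 18.
|P∩Q| = 14.0606.
|P∩R| = 0.7563.
|Q∩R| = 16.2923.
|P∩Q∩R| = 0.7563.
|P ∪ Q ∪ R| = 133 − 31.1092 + 0.7563 = 102.65.

102.65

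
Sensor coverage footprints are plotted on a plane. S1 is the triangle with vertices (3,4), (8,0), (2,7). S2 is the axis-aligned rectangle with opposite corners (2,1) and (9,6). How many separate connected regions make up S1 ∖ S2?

S1 ∖ S2 splits into 2 disjoint pieces (area 0.1964, area 0.2619).

2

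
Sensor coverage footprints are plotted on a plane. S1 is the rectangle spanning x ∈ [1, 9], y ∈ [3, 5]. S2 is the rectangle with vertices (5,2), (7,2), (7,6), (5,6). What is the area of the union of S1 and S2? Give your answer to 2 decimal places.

20.00

By inclusion–exclusion:
Individual areas: |S1| = 16, |S2| = 8.
|S1∩S2|: x∈[5,7], y∈[3,5] → 2·2 = 4.
|S1 ∪ S2| = 24 − 4 = 20.00.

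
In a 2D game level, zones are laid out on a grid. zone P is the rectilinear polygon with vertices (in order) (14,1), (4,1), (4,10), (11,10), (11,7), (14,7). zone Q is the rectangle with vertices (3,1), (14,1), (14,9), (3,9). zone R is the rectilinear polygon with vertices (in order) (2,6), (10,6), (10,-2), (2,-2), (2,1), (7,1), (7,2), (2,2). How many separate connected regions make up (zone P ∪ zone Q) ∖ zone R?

(zone P ∪ zone Q) ∖ zone R splits into 2 disjoint pieces (area 4, area 60).

2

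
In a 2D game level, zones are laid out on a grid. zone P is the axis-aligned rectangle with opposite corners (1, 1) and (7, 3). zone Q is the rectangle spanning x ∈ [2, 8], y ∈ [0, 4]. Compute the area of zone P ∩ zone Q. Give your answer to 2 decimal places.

10.00

|zone P∩zone Q|: x∈[2,7], y∈[1,3] → 5·2 = 10.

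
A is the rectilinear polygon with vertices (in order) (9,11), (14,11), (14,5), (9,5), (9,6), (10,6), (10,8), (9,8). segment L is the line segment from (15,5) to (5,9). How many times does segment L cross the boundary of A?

The segment meets the boundary at (10,7), (14,5.4).

2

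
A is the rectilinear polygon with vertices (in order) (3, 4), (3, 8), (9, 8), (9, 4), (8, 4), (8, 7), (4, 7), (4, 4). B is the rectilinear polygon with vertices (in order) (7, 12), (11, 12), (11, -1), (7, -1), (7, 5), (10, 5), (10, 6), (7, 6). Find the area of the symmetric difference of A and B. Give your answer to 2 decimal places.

|A| = 12, |B| = 49, |A∩B| = 4.
|A △ B| = |A| + |B| − 2·|A∩B| = 12 + 49 − 8 = 53.00.

53.00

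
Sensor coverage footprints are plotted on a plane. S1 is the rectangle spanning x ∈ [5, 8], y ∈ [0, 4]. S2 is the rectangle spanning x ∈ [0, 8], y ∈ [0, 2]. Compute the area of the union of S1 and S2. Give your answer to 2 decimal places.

By inclusion–exclusion:
Individual areas: |S1| = 12, |S2| = 16.
|S1∩S2|: x∈[5,8], y∈[0,2] → 3·2 = 6.
|S1 ∪ S2| = 28 − 6 = 22.00.

22.00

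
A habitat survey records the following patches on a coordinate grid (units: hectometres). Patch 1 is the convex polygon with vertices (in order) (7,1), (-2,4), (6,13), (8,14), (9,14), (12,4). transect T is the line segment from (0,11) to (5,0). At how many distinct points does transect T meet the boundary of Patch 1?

The segment meets the boundary at (4.107,1.964), (1.429,7.857).

2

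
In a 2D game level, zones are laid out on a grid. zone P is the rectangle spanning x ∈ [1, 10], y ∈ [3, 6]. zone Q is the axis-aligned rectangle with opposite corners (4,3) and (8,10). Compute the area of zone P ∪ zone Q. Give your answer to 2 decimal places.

By inclusion–exclusion:
Individual areas: |zone P| = 27, |zone Q| = 28.
|zone P∩zone Q|: x∈[4,8], y∈[3,6] → 4·3 = 12.
|zone P ∪ zone Q| = 55 − 12 = 43.00.

43.00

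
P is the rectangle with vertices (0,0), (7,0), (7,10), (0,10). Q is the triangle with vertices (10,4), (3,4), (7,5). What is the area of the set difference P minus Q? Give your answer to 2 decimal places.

|P| = 70, |P∩Q| = 2.
|P ∖ Q| = |P| − |P∩Q| = 70 − 2 = 68.00.

68.00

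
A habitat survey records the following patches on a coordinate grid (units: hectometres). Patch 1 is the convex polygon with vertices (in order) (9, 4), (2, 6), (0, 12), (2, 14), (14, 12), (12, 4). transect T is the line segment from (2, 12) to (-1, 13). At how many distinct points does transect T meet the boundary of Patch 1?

The segment meets the boundary at (0.5,12.5).

1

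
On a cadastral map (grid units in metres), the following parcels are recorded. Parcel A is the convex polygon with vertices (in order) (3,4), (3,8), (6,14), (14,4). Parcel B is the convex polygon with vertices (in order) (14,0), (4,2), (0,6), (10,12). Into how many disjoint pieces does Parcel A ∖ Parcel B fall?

Parcel A ∖ Parcel B splits into 2 disjoint pieces (area 12.1324, area 1.9048).

2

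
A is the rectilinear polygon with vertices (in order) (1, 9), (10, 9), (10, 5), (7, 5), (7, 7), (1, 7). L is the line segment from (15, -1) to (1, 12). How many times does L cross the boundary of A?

4

The segment meets the boundary at (4.231,9), (6.385,7), (7,6.429), (8.538,5).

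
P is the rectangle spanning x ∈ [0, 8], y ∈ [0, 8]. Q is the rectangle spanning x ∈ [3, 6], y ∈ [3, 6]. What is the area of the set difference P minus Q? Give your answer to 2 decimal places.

|P∩Q|: x∈[3,6], y∈[3,6] → 3·3 = 9.
|P| = 64.
|P ∖ Q| = |P| − |P∩Q| = 64 − 9 = 55.00.

55.00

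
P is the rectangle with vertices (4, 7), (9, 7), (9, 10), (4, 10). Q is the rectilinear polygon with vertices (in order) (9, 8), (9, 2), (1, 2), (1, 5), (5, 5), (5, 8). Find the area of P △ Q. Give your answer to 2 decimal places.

|P| = 15, |Q| = 36, |P∩Q| = 4.
|P △ Q| = |P| + |Q| − 2·|P∩Q| = 15 + 36 − 8 = 43.00.

43.00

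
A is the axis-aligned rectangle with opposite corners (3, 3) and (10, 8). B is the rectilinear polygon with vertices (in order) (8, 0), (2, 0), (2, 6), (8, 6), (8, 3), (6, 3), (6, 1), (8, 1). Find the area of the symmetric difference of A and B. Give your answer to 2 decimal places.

|A| = 35, |B| = 32, |A∩B| = 15.
|A △ B| = |A| + |B| − 2·|A∩B| = 35 + 32 − 30 = 37.00.

37.00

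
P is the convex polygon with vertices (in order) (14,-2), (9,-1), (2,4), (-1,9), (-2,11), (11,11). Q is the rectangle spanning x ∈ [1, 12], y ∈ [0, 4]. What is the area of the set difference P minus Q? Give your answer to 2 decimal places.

|P| = 124, |P∩Q| = 28.8.
|P ∖ Q| = |P| − |P∩Q| = 124 − 28.8 = 95.20.

95.20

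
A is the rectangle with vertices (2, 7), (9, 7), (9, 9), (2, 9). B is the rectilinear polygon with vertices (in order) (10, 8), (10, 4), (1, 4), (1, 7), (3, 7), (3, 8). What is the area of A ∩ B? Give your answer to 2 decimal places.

6.00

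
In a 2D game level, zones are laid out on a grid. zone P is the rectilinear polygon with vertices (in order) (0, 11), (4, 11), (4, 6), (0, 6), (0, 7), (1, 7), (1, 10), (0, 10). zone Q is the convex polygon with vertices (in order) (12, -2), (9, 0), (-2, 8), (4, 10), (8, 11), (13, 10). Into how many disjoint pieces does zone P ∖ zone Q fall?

2

zone P ∖ zone Q splits into 2 disjoint pieces (area 5.5, area 0.2045).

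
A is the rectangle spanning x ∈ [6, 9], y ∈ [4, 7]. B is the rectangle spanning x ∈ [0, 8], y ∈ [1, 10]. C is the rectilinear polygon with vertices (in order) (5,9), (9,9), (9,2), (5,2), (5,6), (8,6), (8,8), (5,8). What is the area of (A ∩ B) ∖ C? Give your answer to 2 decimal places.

|A ∩ B| = 6.
|(A ∩ B) ∩ C| = 4.
|(A ∩ B) ∖ C| = 6 − 4 = 2.00.

2.00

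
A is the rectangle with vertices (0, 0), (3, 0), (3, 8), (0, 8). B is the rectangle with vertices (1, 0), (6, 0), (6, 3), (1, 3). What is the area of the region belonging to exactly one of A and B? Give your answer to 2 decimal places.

27.00

|A∩B|: x∈[1,3], y∈[0,3] → 2·3 = 6.
|A △ B| = |A| + |B| − 2·|A∩B| = 24 + 15 − 12 = 27.00.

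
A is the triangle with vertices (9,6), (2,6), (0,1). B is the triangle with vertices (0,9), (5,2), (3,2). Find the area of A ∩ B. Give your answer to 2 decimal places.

The intersection is the polygon with vertices (2,6), (2.143,6), (4.091,3.273), (2.769,2.538), (1.655,5.138).
By the shoelace formula its area is 3.69.

3.69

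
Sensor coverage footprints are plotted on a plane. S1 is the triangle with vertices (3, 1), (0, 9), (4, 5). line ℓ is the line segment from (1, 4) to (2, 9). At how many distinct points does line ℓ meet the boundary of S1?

The segment meets the boundary at (1.304,5.522), (1.667,7.333).

2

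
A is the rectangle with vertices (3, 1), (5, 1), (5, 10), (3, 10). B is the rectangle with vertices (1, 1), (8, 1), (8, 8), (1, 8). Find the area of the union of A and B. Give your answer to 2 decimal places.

By inclusion–exclusion:
Individual areas: |A| = 18, |B| = 49.
|A∩B|: x∈[3,5], y∈[1,8] → 2·7 = 14.
|A ∪ B| = 67 − 14 = 53.00.

53.00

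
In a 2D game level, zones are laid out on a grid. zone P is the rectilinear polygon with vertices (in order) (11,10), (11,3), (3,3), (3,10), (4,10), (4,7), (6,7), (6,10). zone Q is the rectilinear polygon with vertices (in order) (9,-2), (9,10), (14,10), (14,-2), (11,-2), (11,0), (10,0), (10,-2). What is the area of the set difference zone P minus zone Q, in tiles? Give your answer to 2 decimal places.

36.00

|zone P| = 50, |zone P∩zone Q| = 14.
|zone P ∖ zone Q| = |zone P| − |zone P∩zone Q| = 50 − 14 = 36.00.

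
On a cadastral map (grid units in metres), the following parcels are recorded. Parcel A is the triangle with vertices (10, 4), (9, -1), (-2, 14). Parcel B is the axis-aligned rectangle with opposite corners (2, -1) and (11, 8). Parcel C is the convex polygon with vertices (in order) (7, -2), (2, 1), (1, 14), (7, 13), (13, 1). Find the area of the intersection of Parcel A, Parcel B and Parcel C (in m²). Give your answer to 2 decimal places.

26.60

The intersection is the polygon with vertices (2.4,8), (5.2,8), (10,4), (9,-1).
By the shoelace formula its area is 26.60.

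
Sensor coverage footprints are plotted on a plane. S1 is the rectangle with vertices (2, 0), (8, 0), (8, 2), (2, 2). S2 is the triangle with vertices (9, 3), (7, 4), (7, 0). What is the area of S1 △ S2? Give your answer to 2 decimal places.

|S1| = 12, |S2| = 4, |S1∩S2| = 1.25.
|S1 △ S2| = |S1| + |S2| − 2·|S1∩S2| = 12 + 4 − 2.5 = 13.50.

13.50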